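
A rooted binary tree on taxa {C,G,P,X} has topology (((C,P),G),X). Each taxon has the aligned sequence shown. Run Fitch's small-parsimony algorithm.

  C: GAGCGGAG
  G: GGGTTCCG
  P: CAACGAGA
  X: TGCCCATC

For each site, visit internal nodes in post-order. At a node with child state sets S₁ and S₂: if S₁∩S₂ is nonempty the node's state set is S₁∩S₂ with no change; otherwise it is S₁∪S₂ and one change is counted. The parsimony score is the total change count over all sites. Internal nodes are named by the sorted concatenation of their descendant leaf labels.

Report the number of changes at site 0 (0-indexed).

CP@0: {G} ∪ {C} = {C,G} (union, +1)
CGP@0: {C,G} ∩ {G} = {G} (intersection, +0)
CGPX@0: {G} ∪ {T} = {G,T} (union, +1)
CP@1: {A} ∩ {A} = {A} (intersection, +0)
CGP@1: {A} ∪ {G} = {A,G} (union, +1)
CGPX@1: {A,G} ∩ {G} = {G} (intersection, +0)
CP@2: {G} ∪ {A} = {A,G} (union, +1)
CGP@2: {A,G} ∩ {G} = {G} (intersection, +0)
CGPX@2: {G} ∪ {C} = {C,G} (union, +1)
CP@3: {C} ∩ {C} = {C} (intersection, +0)
CGP@3: {C} ∪ {T} = {C,T} (union, +1)
CGPX@3: {C,T} ∩ {C} = {C} (intersection, +0)
CP@4: {G} ∩ {G} = {G} (intersection, +0)
CGP@4: {G} ∪ {T} = {G,T} (union, +1)
CGPX@4: {G,T} ∪ {C} = {C,G,T} (union, +1)
CP@5: {G} ∪ {A} = {A,G} (union, +1)
CGP@5: {A,G} ∪ {C} = {A,C,G} (union, +1)
CGPX@5: {A,C,G} ∩ {A} = {A} (intersection, +0)
CP@6: {A} ∪ {G} = {A,G} (union, +1)
CGP@6: {A,G} ∪ {C} = {A,C,G} (union, +1)
CGPX@6: {A,C,G} ∪ {T} = {A,C,G,T} (union, +1)
CP@7: {G} ∪ {A} = {A,G} (union, +1)
CGP@7: {A,G} ∩ {G} = {G} (intersection, +0)
CGPX@7: {G} ∪ {C} = {C,G} (union, +1)
per-site changes: [2, 1, 2, 1, 2, 2, 3, 2]; total = 15

2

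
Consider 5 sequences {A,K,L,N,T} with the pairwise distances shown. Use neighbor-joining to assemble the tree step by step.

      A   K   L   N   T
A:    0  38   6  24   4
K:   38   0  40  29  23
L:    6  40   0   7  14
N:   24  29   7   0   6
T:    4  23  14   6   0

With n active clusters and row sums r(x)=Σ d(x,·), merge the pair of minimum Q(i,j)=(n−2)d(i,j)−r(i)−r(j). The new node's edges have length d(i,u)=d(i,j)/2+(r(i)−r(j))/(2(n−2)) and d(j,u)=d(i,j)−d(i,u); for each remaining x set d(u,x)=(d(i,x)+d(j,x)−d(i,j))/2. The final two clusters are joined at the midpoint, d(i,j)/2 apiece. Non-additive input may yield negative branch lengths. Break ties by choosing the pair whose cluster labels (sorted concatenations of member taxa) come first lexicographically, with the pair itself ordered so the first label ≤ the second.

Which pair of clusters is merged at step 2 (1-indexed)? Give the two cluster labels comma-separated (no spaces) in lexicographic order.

step 1: merge (A,L) at d=6, Q=-121; branch lengths A→23/6, L→13/6; new cluster AL
  updated: d(AL,K)=36, d(AL,N)=25/2, d(AL,T)=6
step 2: merge (AL,T) at d=6, Q=-155/2; branch lengths AL→63/8, T→-15/8; new cluster ALT
  updated: d(ALT,K)=53/2, d(ALT,N)=25/4
step 3: merge (ALT,K) at d=53/2, Q=-247/4; branch lengths ALT→15/8, K→197/8; new cluster AKLT
  updated: d(AKLT,N)=35/8
step 4: merge (AKLT,N) at d=35/8; branch lengths AKLT→35/16, N→35/16; new cluster AKLNT
final tree: ((((A:23/6,L:13/6):63/8,T:-15/8):15/8,K:197/8):35/16,N:35/16)
total length: 343/8

AL,T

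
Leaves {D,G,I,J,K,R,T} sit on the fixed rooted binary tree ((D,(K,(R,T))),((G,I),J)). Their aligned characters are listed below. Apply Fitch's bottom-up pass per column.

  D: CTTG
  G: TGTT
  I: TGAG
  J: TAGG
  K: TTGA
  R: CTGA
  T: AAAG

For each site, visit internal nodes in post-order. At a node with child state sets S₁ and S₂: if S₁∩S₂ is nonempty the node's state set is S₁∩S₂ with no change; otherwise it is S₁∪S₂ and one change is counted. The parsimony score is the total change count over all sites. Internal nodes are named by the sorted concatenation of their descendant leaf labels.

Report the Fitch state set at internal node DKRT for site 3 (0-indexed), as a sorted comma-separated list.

A,G

[col 0] RT: children R:{C}, T:{A} ∪→ {A,C}; cost 1
[col 0] KRT: children K:{T}, RT:{A,C} ∪→ {A,C,T}; cost 1
[col 0] DKRT: children D:{C}, KRT:{A,C,T} ∩→ {C}; cost 0
[col 0] GI: children G:{T}, I:{T} ∩→ {T}; cost 0
[col 0] GIJ: children GI:{T}, J:{T} ∩→ {T}; cost 0
[col 0] DGIJKRT: children DKRT:{C}, GIJ:{T} ∪→ {C,T}; cost 1
[col 1] RT: children R:{T}, T:{A} ∪→ {A,T}; cost 1
[col 1] KRT: children K:{T}, RT:{A,T} ∩→ {T}; cost 0
[col 1] DKRT: children D:{T}, KRT:{T} ∩→ {T}; cost 0
[col 1] GI: children G:{G}, I:{G} ∩→ {G}; cost 0
[col 1] GIJ: children GI:{G}, J:{A} ∪→ {A,G}; cost 1
[col 1] DGIJKRT: children DKRT:{T}, GIJ:{A,G} ∪→ {A,G,T}; cost 1
[col 2] RT: children R:{G}, T:{A} ∪→ {A,G}; cost 1
[col 2] KRT: children K:{G}, RT:{A,G} ∩→ {G}; cost 0
[col 2] DKRT: children D:{T}, KRT:{G} ∪→ {G,T}; cost 1
[col 2] GI: children G:{T}, I:{A} ∪→ {A,T}; cost 1
[col 2] GIJ: children GI:{A,T}, J:{G} ∪→ {A,G,T}; cost 1
[col 2] DGIJKRT: children DKRT:{G,T}, GIJ:{A,G,T} ∩→ {G,T}; cost 0
[col 3] RT: children R:{A}, T:{G} ∪→ {A,G}; cost 1
[col 3] KRT: children K:{A}, RT:{A,G} ∩→ {A}; cost 0
[col 3] DKRT: children D:{G}, KRT:{A} ∪→ {A,G}; cost 1
[col 3] GI: children G:{T}, I:{G} ∪→ {G,T}; cost 1
[col 3] GIJ: children GI:{G,T}, J:{G} ∩→ {G}; cost 0
[col 3] DGIJKRT: children DKRT:{A,G}, GIJ:{G} ∩→ {G}; cost 0
per-site changes: [3, 3, 4, 3]; total = 13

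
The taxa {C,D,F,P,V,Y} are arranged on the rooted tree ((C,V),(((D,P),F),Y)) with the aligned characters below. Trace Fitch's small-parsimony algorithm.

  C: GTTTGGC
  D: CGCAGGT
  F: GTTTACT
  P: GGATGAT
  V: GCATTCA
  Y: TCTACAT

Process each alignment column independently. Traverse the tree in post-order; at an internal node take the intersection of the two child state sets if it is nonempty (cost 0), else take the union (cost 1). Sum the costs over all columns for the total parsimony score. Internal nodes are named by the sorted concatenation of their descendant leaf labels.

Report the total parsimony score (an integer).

CV@0: {G} ∩ {G} = {G} (intersection, +0)
DP@0: {C} ∪ {G} = {C,G} (union, +1)
DFP@0: {C,G} ∩ {G} = {G} (intersection, +0)
DFPY@0: {G} ∪ {T} = {G,T} (union, +1)
CDFPVY@0: {G} ∩ {G,T} = {G} (intersection, +0)
CV@1: {T} ∪ {C} = {C,T} (union, +1)
DP@1: {G} ∩ {G} = {G} (intersection, +0)
DFP@1: {G} ∪ {T} = {G,T} (union, +1)
DFPY@1: {G,T} ∪ {C} = {C,G,T} (union, +1)
CDFPVY@1: {C,T} ∩ {C,G,T} = {C,T} (intersection, +0)
CV@2: {T} ∪ {A} = {A,T} (union, +1)
DP@2: {C} ∪ {A} = {A,C} (union, +1)
DFP@2: {A,C} ∪ {T} = {A,C,T} (union, +1)
DFPY@2: {A,C,T} ∩ {T} = {T} (intersection, +0)
CDFPVY@2: {A,T} ∩ {T} = {T} (intersection, +0)
CV@3: {T} ∩ {T} = {T} (intersection, +0)
DP@3: {A} ∪ {T} = {A,T} (union, +1)
DFP@3: {A,T} ∩ {T} = {T} (intersection, +0)
DFPY@3: {T} ∪ {A} = {A,T} (union, +1)
CDFPVY@3: {T} ∩ {A,T} = {T} (intersection, +0)
CV@4: {G} ∪ {T} = {G,T} (union, +1)
DP@4: {G} ∩ {G} = {G} (intersection, +0)
DFP@4: {G} ∪ {A} = {A,G} (union, +1)
DFPY@4: {A,G} ∪ {C} = {A,C,G} (union, +1)
CDFPVY@4: {G,T} ∩ {A,C,G} = {G} (intersection, +0)
CV@5: {G} ∪ {C} = {C,G} (union, +1)
DP@5: {G} ∪ {A} = {A,G} (union, +1)
DFP@5: {A,G} ∪ {C} = {A,C,G} (union, +1)
DFPY@5: {A,C,G} ∩ {A} = {A} (intersection, +0)
CDFPVY@5: {C,G} ∪ {A} = {A,C,G} (union, +1)
CV@6: {C} ∪ {A} = {A,C} (union, +1)
DP@6: {T} ∩ {T} = {T} (intersection, +0)
DFP@6: {T} ∩ {T} = {T} (intersection, +0)
DFPY@6: {T} ∩ {T} = {T} (intersection, +0)
CDFPVY@6: {A,C} ∪ {T} = {A,C,T} (union, +1)
per-site changes: [2, 3, 3, 2, 3, 4, 2]; total = 19

19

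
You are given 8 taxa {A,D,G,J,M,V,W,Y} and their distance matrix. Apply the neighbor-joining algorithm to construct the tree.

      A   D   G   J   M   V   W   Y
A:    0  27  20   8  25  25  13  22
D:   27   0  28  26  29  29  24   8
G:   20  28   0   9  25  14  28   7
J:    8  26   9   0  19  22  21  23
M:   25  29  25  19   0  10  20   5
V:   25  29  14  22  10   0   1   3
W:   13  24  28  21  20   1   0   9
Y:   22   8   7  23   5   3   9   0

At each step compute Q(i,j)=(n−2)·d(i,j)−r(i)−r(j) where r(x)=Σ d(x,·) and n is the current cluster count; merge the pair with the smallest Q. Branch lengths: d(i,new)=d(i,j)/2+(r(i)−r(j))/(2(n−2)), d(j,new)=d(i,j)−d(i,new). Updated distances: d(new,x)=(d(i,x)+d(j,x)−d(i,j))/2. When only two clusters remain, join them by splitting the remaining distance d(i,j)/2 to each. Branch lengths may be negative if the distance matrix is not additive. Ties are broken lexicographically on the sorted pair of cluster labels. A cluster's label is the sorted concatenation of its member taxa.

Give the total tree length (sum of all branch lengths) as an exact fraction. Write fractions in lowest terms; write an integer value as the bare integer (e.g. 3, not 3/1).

1699/32

1. join A+J (d=8, Q=-220) ⇒ AJ; edges |A|=5, |J|=3
  updated: d(AJ,D)=45/2, d(AJ,G)=21/2, d(AJ,M)=18, d(AJ,V)=39/2, d(AJ,W)=13, d(AJ,Y)=37/2
2. join V+W (d=1, Q=-333/2) ⇒ VW; edges |V|=-27/20, |W|=47/20
  updated: d(AJ,VW)=63/4, d(D,VW)=26, d(G,VW)=41/2, d(M,VW)=29/2, d(VW,Y)=11/2
3. join AJ+G (d=21/2, Q=-537/4) ⇒ AGJ; edges |AJ|=145/32, |G|=191/32
  updated: d(AGJ,D)=20, d(AGJ,M)=65/4, d(AGJ,VW)=103/8, d(AGJ,Y)=15/2
4. join D+Y (d=8, Q=-85) ⇒ DY; edges |D|=27/2, |Y|=-11/2
  updated: d(AGJ,DY)=39/4, d(DY,M)=13, d(DY,VW)=47/4
5. join AGJ+DY (d=39/4, Q=-431/8) ⇒ ADGJY; edges |AGJ|=191/32, |DY|=121/32
  updated: d(ADGJY,M)=39/4, d(ADGJY,VW)=119/16
6. join ADGJY+M (d=39/4, Q=-507/16) ⇒ ADGJMY; edges |ADGJY|=43/32, |M|=269/32
  updated: d(ADGJMY,VW)=195/32
7. join ADGJMY+VW (d=195/32) ⇒ ADGJMVWY; edges |ADGJMY|=195/64, |VW|=195/64
final tree: (((((A:5,J:3):145/32,G:191/32):191/32,(D:27/2,Y:-11/2):121/32):43/32,M:269/32):195/64,(V:-27/20,W:47/20):195/64)
total length: 1699/32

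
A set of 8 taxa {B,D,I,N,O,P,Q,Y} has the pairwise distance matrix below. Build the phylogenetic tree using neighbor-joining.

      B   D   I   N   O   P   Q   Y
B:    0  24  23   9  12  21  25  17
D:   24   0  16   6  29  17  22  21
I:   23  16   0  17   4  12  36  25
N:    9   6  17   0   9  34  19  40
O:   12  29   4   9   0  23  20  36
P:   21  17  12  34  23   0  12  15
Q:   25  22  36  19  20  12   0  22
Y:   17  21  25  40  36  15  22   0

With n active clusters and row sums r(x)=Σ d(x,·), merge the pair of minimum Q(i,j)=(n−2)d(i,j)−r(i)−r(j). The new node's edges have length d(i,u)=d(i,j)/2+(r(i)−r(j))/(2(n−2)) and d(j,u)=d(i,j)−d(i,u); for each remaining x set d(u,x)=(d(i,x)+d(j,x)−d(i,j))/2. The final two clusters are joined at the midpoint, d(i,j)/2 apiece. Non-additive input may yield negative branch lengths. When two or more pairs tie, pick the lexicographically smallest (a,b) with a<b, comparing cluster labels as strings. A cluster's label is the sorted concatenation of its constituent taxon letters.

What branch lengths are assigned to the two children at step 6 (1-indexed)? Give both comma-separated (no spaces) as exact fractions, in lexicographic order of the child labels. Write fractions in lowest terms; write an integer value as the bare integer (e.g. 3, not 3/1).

1. join I+O (d=4, Q=-242) ⇒ IO; edges |I|=2, |O|=2
  updated: d(B,IO)=31/2, d(D,IO)=41/2, d(IO,N)=11, d(IO,P)=31/2, d(IO,Q)=26, d(IO,Y)=57/2
2. join D+N (d=6, Q=-399/2) ⇒ DN; edges |D|=43/20, |N|=77/20
  updated: d(B,DN)=27/2, d(DN,IO)=51/4, d(DN,P)=45/2, d(DN,Q)=35/2, d(DN,Y)=55/2
3. join DN+IO (d=51/4, Q=-141) ⇒ DINO; edges |DN|=93/16, |IO|=111/16
  updated: d(B,DINO)=65/8, d(DINO,P)=101/8, d(DINO,Q)=123/8, d(DINO,Y)=173/8
4. join B+DINO (d=65/8, Q=-209/2) ⇒ BDINO; edges |B|=151/24, |DINO|=11/6
  updated: d(BDINO,P)=51/4, d(BDINO,Q)=129/8, d(BDINO,Y)=61/4
5. join BDINO+Y (d=61/4, Q=-527/8) ⇒ BDINOY; edges |BDINO|=179/32, |Y|=309/32
  updated: d(BDINOY,P)=25/4, d(BDINOY,Q)=183/16
6. join BDINOY+P (d=25/4, Q=-475/16) ⇒ BDINOPY; edges |BDINOY|=91/32, |P|=109/32
  updated: d(BDINOPY,Q)=275/32
7. join BDINOPY+Q (d=275/32) ⇒ BDINOPQY; edges |BDINOPY|=275/64, |Q|=275/64
final tree: ((((B:151/24,((D:43/20,N:77/20):93/16,(I:2,O:2):111/16):11/6):179/32,Y:309/32):91/32,P:109/32):275/64,Q:275/64)
total length: 1951/32

91/32,109/32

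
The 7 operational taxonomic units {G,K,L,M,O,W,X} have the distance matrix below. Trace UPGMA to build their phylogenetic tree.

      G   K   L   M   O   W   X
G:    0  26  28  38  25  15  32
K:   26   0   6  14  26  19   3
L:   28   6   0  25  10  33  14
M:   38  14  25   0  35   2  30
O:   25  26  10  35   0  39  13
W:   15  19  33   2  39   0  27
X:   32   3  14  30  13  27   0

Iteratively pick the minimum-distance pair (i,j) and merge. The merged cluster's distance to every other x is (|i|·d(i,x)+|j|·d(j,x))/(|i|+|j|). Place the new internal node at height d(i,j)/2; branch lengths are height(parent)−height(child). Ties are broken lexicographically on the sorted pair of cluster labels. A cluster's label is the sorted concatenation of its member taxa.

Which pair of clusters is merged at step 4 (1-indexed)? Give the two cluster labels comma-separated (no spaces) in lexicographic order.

iteration 1: select M,W (d=2); attach at lengths (1, 1); label the merged cluster MW
  updated: d(G,MW)=53/2, d(K,MW)=33/2, d(L,MW)=29, d(MW,O)=37, d(MW,X)=57/2
iteration 2: select K,X (d=3); attach at lengths (3/2, 3/2); label the merged cluster KX
  updated: d(G,KX)=29, d(KX,L)=10, d(KX,MW)=45/2, d(KX,O)=39/2
iteration 3: select KX,L (d=10); attach at lengths (7/2, 5); label the merged cluster KLX
  updated: d(G,KLX)=86/3, d(KLX,MW)=74/3, d(KLX,O)=49/3
iteration 4: select KLX,O (d=49/3); attach at lengths (19/6, 49/6); label the merged cluster KLOX
  updated: d(G,KLOX)=111/4, d(KLOX,MW)=111/4
iteration 5: select G,MW (d=53/2); attach at lengths (53/4, 49/4); label the merged cluster GMW
  updated: d(GMW,KLOX)=111/4
iteration 6: select GMW,KLOX (d=111/4); attach at lengths (5/8, 137/24); label the merged cluster GKLMOWX
final tree: ((G:53/4,(M:1,W:1):49/4):5/8,(((K:3/2,X:3/2):7/2,L:5):19/6,O:49/6):137/24)
total length: 170/3

KLX,O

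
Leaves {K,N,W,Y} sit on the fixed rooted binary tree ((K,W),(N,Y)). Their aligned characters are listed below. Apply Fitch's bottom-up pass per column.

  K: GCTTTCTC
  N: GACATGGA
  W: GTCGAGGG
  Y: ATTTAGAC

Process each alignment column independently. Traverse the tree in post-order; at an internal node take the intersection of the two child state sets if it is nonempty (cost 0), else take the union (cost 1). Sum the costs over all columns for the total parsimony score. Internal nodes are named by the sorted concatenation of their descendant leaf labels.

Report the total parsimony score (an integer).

KW@0: {G} ∩ {G} = {G} (intersection, +0)
NY@0: {G} ∪ {A} = {A,G} (union, +1)
KNWY@0: {G} ∩ {A,G} = {G} (intersection, +0)
KW@1: {C} ∪ {T} = {C,T} (union, +1)
NY@1: {A} ∪ {T} = {A,T} (union, +1)
KNWY@1: {C,T} ∩ {A,T} = {T} (intersection, +0)
KW@2: {T} ∪ {C} = {C,T} (union, +1)
NY@2: {C} ∪ {T} = {C,T} (union, +1)
KNWY@2: {C,T} ∩ {C,T} = {C,T} (intersection, +0)
KW@3: {T} ∪ {G} = {G,T} (union, +1)
NY@3: {A} ∪ {T} = {A,T} (union, +1)
KNWY@3: {G,T} ∩ {A,T} = {T} (intersection, +0)
KW@4: {T} ∪ {A} = {A,T} (union, +1)
NY@4: {T} ∪ {A} = {A,T} (union, +1)
KNWY@4: {A,T} ∩ {A,T} = {A,T} (intersection, +0)
KW@5: {C} ∪ {G} = {C,G} (union, +1)
NY@5: {G} ∩ {G} = {G} (intersection, +0)
KNWY@5: {C,G} ∩ {G} = {G} (intersection, +0)
KW@6: {T} ∪ {G} = {G,T} (union, +1)
NY@6: {G} ∪ {A} = {A,G} (union, +1)
KNWY@6: {G,T} ∩ {A,G} = {G} (intersection, +0)
KW@7: {C} ∪ {G} = {C,G} (union, +1)
NY@7: {A} ∪ {C} = {A,C} (union, +1)
KNWY@7: {C,G} ∩ {A,C} = {C} (intersection, +0)
per-site changes: [1, 2, 2, 2, 2, 1, 2, 2]; total = 14

14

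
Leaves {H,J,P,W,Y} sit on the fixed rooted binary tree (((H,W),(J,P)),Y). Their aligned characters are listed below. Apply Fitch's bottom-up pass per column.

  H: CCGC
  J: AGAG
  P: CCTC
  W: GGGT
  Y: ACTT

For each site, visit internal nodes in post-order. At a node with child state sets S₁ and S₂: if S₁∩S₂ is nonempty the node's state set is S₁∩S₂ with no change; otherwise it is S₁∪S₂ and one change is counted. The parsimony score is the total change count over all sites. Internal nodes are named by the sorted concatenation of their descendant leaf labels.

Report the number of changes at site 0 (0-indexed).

site 0, node HW: H={C} ∪ W={G} → {C,G} (+1)
site 0, node JP: J={A} ∪ P={C} → {A,C} (+1)
site 0, node HJPW: HW={C,G} ∩ JP={A,C} → {C} (+0)
site 0, node HJPWY: HJPW={C} ∪ Y={A} → {A,C} (+1)
site 1, node HW: H={C} ∪ W={G} → {C,G} (+1)
site 1, node JP: J={G} ∪ P={C} → {C,G} (+1)
site 1, node HJPW: HW={C,G} ∩ JP={C,G} → {C,G} (+0)
site 1, node HJPWY: HJPW={C,G} ∩ Y={C} → {C} (+0)
site 2, node HW: H={G} ∩ W={G} → {G} (+0)
site 2, node JP: J={A} ∪ P={T} → {A,T} (+1)
site 2, node HJPW: HW={G} ∪ JP={A,T} → {A,G,T} (+1)
site 2, node HJPWY: HJPW={A,G,T} ∩ Y={T} → {T} (+0)
site 3, node HW: H={C} ∪ W={T} → {C,T} (+1)
site 3, node JP: J={G} ∪ P={C} → {C,G} (+1)
site 3, node HJPW: HW={C,T} ∩ JP={C,G} → {C} (+0)
site 3, node HJPWY: HJPW={C} ∪ Y={T} → {C,T} (+1)
per-site changes: [3, 2, 2, 3]; total = 10

3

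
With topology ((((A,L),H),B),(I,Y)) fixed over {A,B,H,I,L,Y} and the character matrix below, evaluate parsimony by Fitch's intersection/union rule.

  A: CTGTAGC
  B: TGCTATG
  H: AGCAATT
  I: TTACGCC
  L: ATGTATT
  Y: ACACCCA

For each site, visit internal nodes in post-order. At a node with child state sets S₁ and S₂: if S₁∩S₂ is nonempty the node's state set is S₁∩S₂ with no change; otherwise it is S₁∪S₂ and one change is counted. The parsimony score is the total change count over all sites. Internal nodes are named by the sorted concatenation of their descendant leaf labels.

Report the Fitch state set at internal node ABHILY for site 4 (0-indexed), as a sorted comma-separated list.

A,C,G

site 0, node AL: A={C} ∪ L={A} → {A,C} (+1)
site 0, node AHL: AL={A,C} ∩ H={A} → {A} (+0)
site 0, node ABHL: AHL={A} ∪ B={T} → {A,T} (+1)
site 0, node IY: I={T} ∪ Y={A} → {A,T} (+1)
site 0, node ABHILY: ABHL={A,T} ∩ IY={A,T} → {A,T} (+0)
site 1, node AL: A={T} ∩ L={T} → {T} (+0)
site 1, node AHL: AL={T} ∪ H={G} → {G,T} (+1)
site 1, node ABHL: AHL={G,T} ∩ B={G} → {G} (+0)
site 1, node IY: I={T} ∪ Y={C} → {C,T} (+1)
site 1, node ABHILY: ABHL={G} ∪ IY={C,T} → {C,G,T} (+1)
site 2, node AL: A={G} ∩ L={G} → {G} (+0)
site 2, node AHL: AL={G} ∪ H={C} → {C,G} (+1)
site 2, node ABHL: AHL={C,G} ∩ B={C} → {C} (+0)
site 2, node IY: I={A} ∩ Y={A} → {A} (+0)
site 2, node ABHILY: ABHL={C} ∪ IY={A} → {A,C} (+1)
site 3, node AL: A={T} ∩ L={T} → {T} (+0)
site 3, node AHL: AL={T} ∪ H={A} → {A,T} (+1)
site 3, node ABHL: AHL={A,T} ∩ B={T} → {T} (+0)
site 3, node IY: I={C} ∩ Y={C} → {C} (+0)
site 3, node ABHILY: ABHL={T} ∪ IY={C} → {C,T} (+1)
site 4, node AL: A={A} ∩ L={A} → {A} (+0)
site 4, node AHL: AL={A} ∩ H={A} → {A} (+0)
site 4, node ABHL: AHL={A} ∩ B={A} → {A} (+0)
site 4, node IY: I={G} ∪ Y={C} → {C,G} (+1)
site 4, node ABHILY: ABHL={A} ∪ IY={C,G} → {A,C,G} (+1)
site 5, node AL: A={G} ∪ L={T} → {G,T} (+1)
site 5, node AHL: AL={G,T} ∩ H={T} → {T} (+0)
site 5, node ABHL: AHL={T} ∩ B={T} → {T} (+0)
site 5, node IY: I={C} ∩ Y={C} → {C} (+0)
site 5, node ABHILY: ABHL={T} ∪ IY={C} → {C,T} (+1)
site 6, node AL: A={C} ∪ L={T} → {C,T} (+1)
site 6, node AHL: AL={C,T} ∩ H={T} → {T} (+0)
site 6, node ABHL: AHL={T} ∪ B={G} → {G,T} (+1)
site 6, node IY: I={C} ∪ Y={A} → {A,C} (+1)
site 6, node ABHILY: ABHL={G,T} ∪ IY={A,C} → {A,C,G,T} (+1)
per-site changes: [3, 3, 2, 2, 2, 2, 4]; total = 18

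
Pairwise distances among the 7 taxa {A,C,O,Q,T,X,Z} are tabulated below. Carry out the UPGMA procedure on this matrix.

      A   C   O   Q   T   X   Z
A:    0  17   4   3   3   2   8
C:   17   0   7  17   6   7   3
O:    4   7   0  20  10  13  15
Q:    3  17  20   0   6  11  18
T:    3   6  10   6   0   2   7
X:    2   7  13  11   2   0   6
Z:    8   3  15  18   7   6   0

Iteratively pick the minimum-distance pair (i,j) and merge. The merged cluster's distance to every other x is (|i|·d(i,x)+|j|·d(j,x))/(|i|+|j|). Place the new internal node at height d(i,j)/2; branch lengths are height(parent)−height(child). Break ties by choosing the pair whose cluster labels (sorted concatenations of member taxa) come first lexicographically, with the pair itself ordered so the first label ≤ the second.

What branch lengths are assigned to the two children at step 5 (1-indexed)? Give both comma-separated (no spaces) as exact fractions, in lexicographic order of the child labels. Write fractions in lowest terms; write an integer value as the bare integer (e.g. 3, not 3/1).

iteration 1: select A,X (d=2); attach at lengths (1, 1); label the merged cluster AX
  updated: d(AX,C)=12, d(AX,O)=17/2, d(AX,Q)=7, d(AX,T)=5/2, d(AX,Z)=7
iteration 2: select AX,T (d=5/2); attach at lengths (1/4, 5/4); label the merged cluster ATX
  updated: d(ATX,C)=10, d(ATX,O)=9, d(ATX,Q)=20/3, d(ATX,Z)=7
iteration 3: select C,Z (d=3); attach at lengths (3/2, 3/2); label the merged cluster CZ
  updated: d(ATX,CZ)=17/2, d(CZ,O)=11, d(CZ,Q)=35/2
iteration 4: select ATX,Q (d=20/3); attach at lengths (25/12, 10/3); label the merged cluster AQTX
  updated: d(AQTX,CZ)=43/4, d(AQTX,O)=47/4
iteration 5: select AQTX,CZ (d=43/4); attach at lengths (49/24, 31/8); label the merged cluster ACQTXZ
  updated: d(ACQTXZ,O)=23/2
iteration 6: select ACQTXZ,O (d=23/2); attach at lengths (3/8, 23/4); label the merged cluster ACOQTXZ
final tree: (((((A:1,X:1):1/4,T:5/4):25/12,Q:10/3):49/24,(C:3/2,Z:3/2):31/8):3/8,O:23/4)
total length: 575/24

49/24,31/8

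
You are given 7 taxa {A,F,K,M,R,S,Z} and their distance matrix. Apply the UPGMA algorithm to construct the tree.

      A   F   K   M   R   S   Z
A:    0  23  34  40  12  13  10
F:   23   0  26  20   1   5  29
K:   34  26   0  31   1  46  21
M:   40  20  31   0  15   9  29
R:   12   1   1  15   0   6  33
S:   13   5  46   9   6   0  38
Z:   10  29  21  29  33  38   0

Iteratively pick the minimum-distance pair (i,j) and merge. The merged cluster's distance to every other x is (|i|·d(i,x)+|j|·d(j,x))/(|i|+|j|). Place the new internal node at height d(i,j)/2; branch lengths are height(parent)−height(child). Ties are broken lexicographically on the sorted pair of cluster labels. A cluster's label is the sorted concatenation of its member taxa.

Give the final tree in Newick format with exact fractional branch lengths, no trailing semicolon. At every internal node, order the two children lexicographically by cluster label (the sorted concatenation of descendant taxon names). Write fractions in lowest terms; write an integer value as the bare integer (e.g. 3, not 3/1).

iteration 1: select F,R (d=1); attach at lengths (1/2, 1/2); label the merged cluster FR
  updated: d(A,FR)=35/2, d(FR,K)=27/2, d(FR,M)=35/2, d(FR,S)=11/2, d(FR,Z)=31
iteration 2: select FR,S (d=11/2); attach at lengths (9/4, 11/4); label the merged cluster FRS
  updated: d(A,FRS)=16, d(FRS,K)=73/3, d(FRS,M)=44/3, d(FRS,Z)=100/3
iteration 3: select A,Z (d=10); attach at lengths (5, 5); label the merged cluster AZ
  updated: d(AZ,FRS)=74/3, d(AZ,K)=55/2, d(AZ,M)=69/2
iteration 4: select FRS,M (d=44/3); attach at lengths (55/12, 22/3); label the merged cluster FMRS
  updated: d(AZ,FMRS)=217/8, d(FMRS,K)=26
iteration 5: select FMRS,K (d=26); attach at lengths (17/3, 13); label the merged cluster FKMRS
  updated: d(AZ,FKMRS)=136/5
iteration 6: select AZ,FKMRS (d=136/5); attach at lengths (43/5, 3/5); label the merged cluster AFKMRSZ
final tree: ((A:5,Z:5):43/5,((((F:1/2,R:1/2):9/4,S:11/4):55/12,M:22/3):17/3,K:13):3/5)
total length: 3347/60

((A:5,Z:5):43/5,((((F:1/2,R:1/2):9/4,S:11/4):55/12,M:22/3):17/3,K:13):3/5)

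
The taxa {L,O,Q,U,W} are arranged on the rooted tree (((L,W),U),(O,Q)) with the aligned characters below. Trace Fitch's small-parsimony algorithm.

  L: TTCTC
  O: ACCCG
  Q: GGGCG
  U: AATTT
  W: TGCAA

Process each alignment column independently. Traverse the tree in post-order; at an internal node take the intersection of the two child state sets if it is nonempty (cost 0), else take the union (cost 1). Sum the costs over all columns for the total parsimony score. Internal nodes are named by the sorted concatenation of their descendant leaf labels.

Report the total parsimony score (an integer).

LW@0: {T} ∩ {T} = {T} (intersection, +0)
LUW@0: {T} ∪ {A} = {A,T} (union, +1)
OQ@0: {A} ∪ {G} = {A,G} (union, +1)
LOQUW@0: {A,T} ∩ {A,G} = {A} (intersection, +0)
LW@1: {T} ∪ {G} = {G,T} (union, +1)
LUW@1: {G,T} ∪ {A} = {A,G,T} (union, +1)
OQ@1: {C} ∪ {G} = {C,G} (union, +1)
LOQUW@1: {A,G,T} ∩ {C,G} = {G} (intersection, +0)
LW@2: {C} ∩ {C} = {C} (intersection, +0)
LUW@2: {C} ∪ {T} = {C,T} (union, +1)
OQ@2: {C} ∪ {G} = {C,G} (union, +1)
LOQUW@2: {C,T} ∩ {C,G} = {C} (intersection, +0)
LW@3: {T} ∪ {A} = {A,T} (union, +1)
LUW@3: {A,T} ∩ {T} = {T} (intersection, +0)
OQ@3: {C} ∩ {C} = {C} (intersection, +0)
LOQUW@3: {T} ∪ {C} = {C,T} (union, +1)
LW@4: {C} ∪ {A} = {A,C} (union, +1)
LUW@4: {A,C} ∪ {T} = {A,C,T} (union, +1)
OQ@4: {G} ∩ {G} = {G} (intersection, +0)
LOQUW@4: {A,C,T} ∪ {G} = {A,C,G,T} (union, +1)
per-site changes: [2, 3, 2, 2, 3]; total = 12

12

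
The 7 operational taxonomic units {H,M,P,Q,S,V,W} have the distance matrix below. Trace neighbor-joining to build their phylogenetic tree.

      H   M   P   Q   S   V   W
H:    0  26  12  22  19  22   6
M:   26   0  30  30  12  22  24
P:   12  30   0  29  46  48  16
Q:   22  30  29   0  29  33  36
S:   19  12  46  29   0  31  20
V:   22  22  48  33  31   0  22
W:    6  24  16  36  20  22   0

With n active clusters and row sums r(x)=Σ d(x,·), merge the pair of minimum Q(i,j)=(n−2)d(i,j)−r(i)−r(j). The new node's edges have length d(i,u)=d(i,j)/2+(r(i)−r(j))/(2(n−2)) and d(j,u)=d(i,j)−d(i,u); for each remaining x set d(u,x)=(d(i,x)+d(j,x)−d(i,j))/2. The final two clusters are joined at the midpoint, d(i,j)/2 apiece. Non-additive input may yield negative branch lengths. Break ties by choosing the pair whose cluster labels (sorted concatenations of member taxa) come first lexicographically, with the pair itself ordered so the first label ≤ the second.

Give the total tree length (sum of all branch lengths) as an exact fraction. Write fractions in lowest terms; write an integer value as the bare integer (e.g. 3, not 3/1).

step 1: merge (M,S) at d=12, Q=-241; branch lengths M→47/10, S→73/10; new cluster MS
  updated: d(H,MS)=33/2, d(MS,P)=32, d(MS,Q)=47/2, d(MS,V)=41/2, d(MS,W)=16
step 2: merge (MS,V) at d=41/2, Q=-172; branch lengths MS→45/8, V→119/8; new cluster MSV
  updated: d(H,MSV)=9, d(MSV,P)=119/4, d(MSV,Q)=18, d(MSV,W)=35/4
step 3: merge (MSV,Q) at d=18, Q=-233/2; branch lengths MSV→29/12, Q→187/12; new cluster MQSV
  updated: d(H,MQSV)=13/2, d(MQSV,P)=163/8, d(MQSV,W)=107/8
step 4: merge (H,MQSV) at d=13/2, Q=-207/4; branch lengths H→-11/16, MQSV→115/16; new cluster HMQSV
  updated: d(HMQSV,P)=207/16, d(HMQSV,W)=103/16
step 5: merge (HMQSV,P) at d=207/16, Q=-283/8; branch lengths HMQSV→27/16, P→45/4; new cluster HMPQSV
  updated: d(HMPQSV,W)=19/4
step 6: merge (HMPQSV,W) at d=19/4; branch lengths HMPQSV→19/8, W→19/8; new cluster HMPQSVW
final tree: (((H:-11/16,(((M:47/10,S:73/10):45/8,V:119/8):29/12,Q:187/12):115/16):27/16,P:45/4):19/8,W:19/8)
total length: 1195/16

1195/16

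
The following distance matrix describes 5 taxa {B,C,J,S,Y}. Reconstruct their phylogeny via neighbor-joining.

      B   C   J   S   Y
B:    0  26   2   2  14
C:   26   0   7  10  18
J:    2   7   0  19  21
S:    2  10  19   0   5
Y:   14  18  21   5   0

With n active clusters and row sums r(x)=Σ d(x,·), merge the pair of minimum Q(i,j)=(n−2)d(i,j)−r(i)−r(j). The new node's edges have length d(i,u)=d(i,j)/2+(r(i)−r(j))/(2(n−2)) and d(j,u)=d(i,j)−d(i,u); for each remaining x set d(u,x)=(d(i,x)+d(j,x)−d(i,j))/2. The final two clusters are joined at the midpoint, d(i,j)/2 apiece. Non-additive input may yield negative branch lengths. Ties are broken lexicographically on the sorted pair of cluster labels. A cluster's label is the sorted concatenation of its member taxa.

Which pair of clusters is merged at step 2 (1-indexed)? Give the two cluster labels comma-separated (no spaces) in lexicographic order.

B,CJ

step 1: merge (C,J) at d=7, Q=-89; branch lengths C→11/2, J→3/2; new cluster CJ
  updated: d(B,CJ)=21/2, d(CJ,S)=11, d(CJ,Y)=16
step 2: merge (B,CJ) at d=21/2, Q=-43; branch lengths B→5/2, CJ→8; new cluster BCJ
  updated: d(BCJ,S)=5/4, d(BCJ,Y)=39/4
step 3: merge (BCJ,S) at d=5/4, Q=-16; branch lengths BCJ→3, S→-7/4; new cluster BCJS
  updated: d(BCJS,Y)=27/4
step 4: merge (BCJS,Y) at d=27/4; branch lengths BCJS→27/8, Y→27/8; new cluster BCJSY
final tree: (((B:5/2,(C:11/2,J:3/2):8):3,S:-7/4):27/8,Y:27/8)
total length: 51/2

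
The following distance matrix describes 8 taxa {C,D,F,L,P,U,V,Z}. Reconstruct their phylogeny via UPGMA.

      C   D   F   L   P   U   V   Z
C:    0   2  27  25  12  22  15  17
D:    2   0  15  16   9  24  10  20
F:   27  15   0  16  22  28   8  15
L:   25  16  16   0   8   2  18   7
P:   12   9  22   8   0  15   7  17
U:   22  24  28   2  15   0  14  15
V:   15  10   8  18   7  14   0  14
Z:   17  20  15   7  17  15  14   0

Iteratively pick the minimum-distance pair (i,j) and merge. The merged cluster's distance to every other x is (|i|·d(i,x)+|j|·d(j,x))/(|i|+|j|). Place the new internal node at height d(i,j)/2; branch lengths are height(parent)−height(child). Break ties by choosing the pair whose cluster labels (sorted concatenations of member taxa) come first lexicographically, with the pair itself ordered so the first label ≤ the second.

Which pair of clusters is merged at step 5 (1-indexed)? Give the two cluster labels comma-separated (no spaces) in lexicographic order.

CD,PV

iteration 1: select C,D (d=2); attach at lengths (1, 1); label the merged cluster CD
  updated: d(CD,F)=21, d(CD,L)=41/2, d(CD,P)=21/2, d(CD,U)=23, d(CD,V)=25/2, d(CD,Z)=37/2
iteration 2: select L,U (d=2); attach at lengths (1, 1); label the merged cluster LU
  updated: d(CD,LU)=87/4, d(F,LU)=22, d(LU,P)=23/2, d(LU,V)=16, d(LU,Z)=11
iteration 3: select P,V (d=7); attach at lengths (7/2, 7/2); label the merged cluster PV
  updated: d(CD,PV)=23/2, d(F,PV)=15, d(LU,PV)=55/4, d(PV,Z)=31/2
iteration 4: select LU,Z (d=11); attach at lengths (9/2, 11/2); label the merged cluster LUZ
  updated: d(CD,LUZ)=62/3, d(F,LUZ)=59/3, d(LUZ,PV)=43/3
iteration 5: select CD,PV (d=23/2); attach at lengths (19/4, 9/4); label the merged cluster CDPV
  updated: d(CDPV,F)=18, d(CDPV,LUZ)=35/2
iteration 6: select CDPV,LUZ (d=35/2); attach at lengths (3, 13/4); label the merged cluster CDLPUVZ
  updated: d(CDLPUVZ,F)=131/7
iteration 7: select CDLPUVZ,F (d=131/7); attach at lengths (17/28, 131/14); label the merged cluster CDFLPUVZ
final tree: ((((C:1,D:1):19/4,(P:7/2,V:7/2):9/4):3,((L:1,U:1):9/2,Z:11/2):13/4):17/28,F:131/14)
total length: 619/14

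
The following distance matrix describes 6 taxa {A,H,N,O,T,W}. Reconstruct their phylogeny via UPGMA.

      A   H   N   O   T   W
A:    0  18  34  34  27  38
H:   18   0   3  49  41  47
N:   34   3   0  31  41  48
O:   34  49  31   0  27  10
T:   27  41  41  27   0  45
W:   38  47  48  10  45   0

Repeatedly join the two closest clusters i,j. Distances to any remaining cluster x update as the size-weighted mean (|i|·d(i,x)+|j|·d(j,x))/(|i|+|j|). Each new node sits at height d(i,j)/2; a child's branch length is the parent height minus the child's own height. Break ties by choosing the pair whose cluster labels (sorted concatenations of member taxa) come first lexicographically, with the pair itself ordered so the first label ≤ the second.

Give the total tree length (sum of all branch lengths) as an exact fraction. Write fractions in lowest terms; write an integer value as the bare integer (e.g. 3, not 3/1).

1387/18

1. join H+N (d=3) ⇒ HN; edges |H|=3/2, |N|=3/2
  updated: d(A,HN)=26, d(HN,O)=40, d(HN,T)=41, d(HN,W)=95/2
2. join O+W (d=10) ⇒ OW; edges |O|=5, |W|=5
  updated: d(A,OW)=36, d(HN,OW)=175/4, d(OW,T)=36
3. join A+HN (d=26) ⇒ AHN; edges |A|=13, |HN|=23/2
  updated: d(AHN,OW)=247/6, d(AHN,T)=109/3
4. join OW+T (d=36) ⇒ OTW; edges |OW|=13, |T|=18
  updated: d(AHN,OTW)=356/9
5. join AHN+OTW (d=356/9) ⇒ AHNOTW; edges |AHN|=61/9, |OTW|=16/9
final tree: ((A:13,(H:3/2,N:3/2):23/2):61/9,((O:5,W:5):13,T:18):16/9)
total length: 1387/18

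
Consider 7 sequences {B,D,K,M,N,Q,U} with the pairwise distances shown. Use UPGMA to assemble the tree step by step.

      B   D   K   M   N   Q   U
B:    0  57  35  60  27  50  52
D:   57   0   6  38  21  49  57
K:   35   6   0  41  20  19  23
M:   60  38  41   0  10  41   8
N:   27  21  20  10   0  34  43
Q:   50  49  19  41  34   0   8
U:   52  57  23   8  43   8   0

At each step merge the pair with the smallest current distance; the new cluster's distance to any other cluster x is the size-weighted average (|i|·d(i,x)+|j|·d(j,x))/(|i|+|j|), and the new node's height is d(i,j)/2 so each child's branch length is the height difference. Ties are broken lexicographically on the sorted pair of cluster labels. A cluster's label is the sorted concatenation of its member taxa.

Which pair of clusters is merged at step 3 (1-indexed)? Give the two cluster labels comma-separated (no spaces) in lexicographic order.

step 1: merge (D,K) at d=6; branch lengths D→3, K→3; new cluster DK
  updated: d(B,DK)=46, d(DK,M)=79/2, d(DK,N)=41/2, d(DK,Q)=34, d(DK,U)=40
step 2: merge (M,U) at d=8; branch lengths M→4, U→4; new cluster MU
  updated: d(B,MU)=56, d(DK,MU)=159/4, d(MU,N)=53/2, d(MU,Q)=49/2
step 3: merge (DK,N) at d=41/2; branch lengths DK→29/4, N→41/4; new cluster DKN
  updated: d(B,DKN)=119/3, d(DKN,MU)=106/3, d(DKN,Q)=34
step 4: merge (MU,Q) at d=49/2; branch lengths MU→33/4, Q→49/4; new cluster MQU
  updated: d(B,MQU)=54, d(DKN,MQU)=314/9
step 5: merge (DKN,MQU) at d=314/9; branch lengths DKN→259/36, MQU→187/36; new cluster DKMNQU
  updated: d(B,DKMNQU)=281/6
step 6: merge (B,DKMNQU) at d=281/6; branch lengths B→281/12, DKMNQU→215/36; new cluster BDKMNQU
final tree: (B:281/12,(((D:3,K:3):29/4,N:41/4):259/36,((M:4,U:4):33/4,Q:49/4):187/36):215/36)
total length: 844/9

DK,N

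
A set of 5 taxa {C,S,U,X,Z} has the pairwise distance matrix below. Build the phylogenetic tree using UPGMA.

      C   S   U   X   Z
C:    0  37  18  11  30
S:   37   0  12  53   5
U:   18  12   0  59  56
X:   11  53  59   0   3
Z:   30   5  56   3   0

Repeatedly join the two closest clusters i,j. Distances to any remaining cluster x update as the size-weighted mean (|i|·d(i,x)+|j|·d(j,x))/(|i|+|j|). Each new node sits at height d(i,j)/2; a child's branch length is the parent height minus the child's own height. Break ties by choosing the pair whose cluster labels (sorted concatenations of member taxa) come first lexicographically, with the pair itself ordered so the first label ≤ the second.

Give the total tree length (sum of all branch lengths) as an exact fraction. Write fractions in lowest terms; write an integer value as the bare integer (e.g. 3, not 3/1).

223/4

iteration 1: select X,Z (d=3); attach at lengths (3/2, 3/2); label the merged cluster XZ
  updated: d(C,XZ)=41/2, d(S,XZ)=29, d(U,XZ)=115/2
iteration 2: select S,U (d=12); attach at lengths (6, 6); label the merged cluster SU
  updated: d(C,SU)=55/2, d(SU,XZ)=173/4
iteration 3: select C,XZ (d=41/2); attach at lengths (41/4, 35/4); label the merged cluster CXZ
  updated: d(CXZ,SU)=38
iteration 4: select CXZ,SU (d=38); attach at lengths (35/4, 13); label the merged cluster CSUXZ
final tree: ((C:41/4,(X:3/2,Z:3/2):35/4):35/4,(S:6,U:6):13)
total length: 223/4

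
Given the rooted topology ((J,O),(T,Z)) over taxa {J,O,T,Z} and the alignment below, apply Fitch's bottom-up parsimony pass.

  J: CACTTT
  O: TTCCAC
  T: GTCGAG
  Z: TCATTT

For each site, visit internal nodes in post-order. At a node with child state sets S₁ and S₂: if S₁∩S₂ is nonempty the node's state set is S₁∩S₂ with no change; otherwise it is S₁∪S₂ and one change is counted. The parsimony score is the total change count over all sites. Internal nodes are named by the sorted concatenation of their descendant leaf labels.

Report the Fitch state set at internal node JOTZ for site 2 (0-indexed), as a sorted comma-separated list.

JO@0: {C} ∪ {T} = {C,T} (union, +1)
TZ@0: {G} ∪ {T} = {G,T} (union, +1)
JOTZ@0: {C,T} ∩ {G,T} = {T} (intersection, +0)
JO@1: {A} ∪ {T} = {A,T} (union, +1)
TZ@1: {T} ∪ {C} = {C,T} (union, +1)
JOTZ@1: {A,T} ∩ {C,T} = {T} (intersection, +0)
JO@2: {C} ∩ {C} = {C} (intersection, +0)
TZ@2: {C} ∪ {A} = {A,C} (union, +1)
JOTZ@2: {C} ∩ {A,C} = {C} (intersection, +0)
JO@3: {T} ∪ {C} = {C,T} (union, +1)
TZ@3: {G} ∪ {T} = {G,T} (union, +1)
JOTZ@3: {C,T} ∩ {G,T} = {T} (intersection, +0)
JO@4: {T} ∪ {A} = {A,T} (union, +1)
TZ@4: {A} ∪ {T} = {A,T} (union, +1)
JOTZ@4: {A,T} ∩ {A,T} = {A,T} (intersection, +0)
JO@5: {T} ∪ {C} = {C,T} (union, +1)
TZ@5: {G} ∪ {T} = {G,T} (union, +1)
JOTZ@5: {C,T} ∩ {G,T} = {T} (intersection, +0)
per-site changes: [2, 2, 1, 2, 2, 2]; total = 11

C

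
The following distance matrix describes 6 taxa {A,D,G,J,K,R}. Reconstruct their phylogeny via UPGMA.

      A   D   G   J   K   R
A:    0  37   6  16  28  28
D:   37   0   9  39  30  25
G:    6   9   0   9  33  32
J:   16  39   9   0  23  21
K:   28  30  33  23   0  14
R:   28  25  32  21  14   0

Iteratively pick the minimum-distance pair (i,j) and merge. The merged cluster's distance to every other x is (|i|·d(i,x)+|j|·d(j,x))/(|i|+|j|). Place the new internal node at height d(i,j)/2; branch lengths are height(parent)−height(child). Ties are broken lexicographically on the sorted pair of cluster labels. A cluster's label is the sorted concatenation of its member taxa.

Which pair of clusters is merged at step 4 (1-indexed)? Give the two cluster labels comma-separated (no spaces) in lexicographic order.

1. join A+G (d=6) ⇒ AG; edges |A|=3, |G|=3
  updated: d(AG,D)=23, d(AG,J)=25/2, d(AG,K)=61/2, d(AG,R)=30
2. join AG+J (d=25/2) ⇒ AGJ; edges |AG|=13/4, |J|=25/4
  updated: d(AGJ,D)=85/3, d(AGJ,K)=28, d(AGJ,R)=27
3. join K+R (d=14) ⇒ KR; edges |K|=7, |R|=7
  updated: d(AGJ,KR)=55/2, d(D,KR)=55/2
4. join AGJ+KR (d=55/2) ⇒ AGJKR; edges |AGJ|=15/2, |KR|=27/4
  updated: d(AGJKR,D)=28
5. join AGJKR+D (d=28) ⇒ ADGJKR; edges |AGJKR|=1/4, |D|=14
final tree: ((((A:3,G:3):13/4,J:25/4):15/2,(K:7,R:7):27/4):1/4,D:14)
total length: 58

AGJ,KR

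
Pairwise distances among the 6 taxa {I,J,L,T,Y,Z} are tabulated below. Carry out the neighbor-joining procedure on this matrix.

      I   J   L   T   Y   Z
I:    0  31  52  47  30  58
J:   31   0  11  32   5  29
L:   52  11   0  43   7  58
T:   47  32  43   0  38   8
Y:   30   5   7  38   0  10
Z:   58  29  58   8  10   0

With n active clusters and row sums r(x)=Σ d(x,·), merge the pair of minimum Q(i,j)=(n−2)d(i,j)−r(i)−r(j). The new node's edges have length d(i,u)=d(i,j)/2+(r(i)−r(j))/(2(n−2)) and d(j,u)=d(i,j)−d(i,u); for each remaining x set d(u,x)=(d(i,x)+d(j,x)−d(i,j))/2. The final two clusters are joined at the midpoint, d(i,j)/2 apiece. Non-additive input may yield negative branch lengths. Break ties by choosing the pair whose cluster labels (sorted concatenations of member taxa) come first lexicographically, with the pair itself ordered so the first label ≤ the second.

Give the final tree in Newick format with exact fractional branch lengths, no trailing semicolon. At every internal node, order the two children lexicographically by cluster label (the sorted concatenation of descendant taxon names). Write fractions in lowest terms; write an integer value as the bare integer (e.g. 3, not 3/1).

step 1: merge (T,Z) at d=8, Q=-299; branch lengths T→37/8, Z→27/8; new cluster TZ
  updated: d(I,TZ)=97/2, d(J,TZ)=53/2, d(L,TZ)=93/2, d(TZ,Y)=20
step 2: merge (I,TZ) at d=97/2, Q=-315/2; branch lengths I→331/12, TZ→251/12; new cluster ITZ
  updated: d(ITZ,J)=9/2, d(ITZ,L)=25, d(ITZ,Y)=3/4
step 3: merge (ITZ,J) at d=9/2, Q=-167/4; branch lengths ITZ→75/16, J→-3/16; new cluster IJTZ
  updated: d(IJTZ,L)=63/4, d(IJTZ,Y)=5/8
step 4: merge (IJTZ,L) at d=63/4, Q=-187/8; branch lengths IJTZ→75/16, L→177/16; new cluster IJLTZ
  updated: d(IJLTZ,Y)=-65/16
step 5: merge (IJLTZ,Y) at d=-65/16; branch lengths IJLTZ→-65/32, Y→-65/32; new cluster IJLTYZ
final tree: ((((I:331/12,(T:37/8,Z:27/8):251/12):75/16,J:-3/16):75/16,L:177/16):-65/32,Y:-65/32)
total length: 1163/16

((((I:331/12,(T:37/8,Z:27/8):251/12):75/16,J:-3/16):75/16,L:177/16):-65/32,Y:-65/32)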